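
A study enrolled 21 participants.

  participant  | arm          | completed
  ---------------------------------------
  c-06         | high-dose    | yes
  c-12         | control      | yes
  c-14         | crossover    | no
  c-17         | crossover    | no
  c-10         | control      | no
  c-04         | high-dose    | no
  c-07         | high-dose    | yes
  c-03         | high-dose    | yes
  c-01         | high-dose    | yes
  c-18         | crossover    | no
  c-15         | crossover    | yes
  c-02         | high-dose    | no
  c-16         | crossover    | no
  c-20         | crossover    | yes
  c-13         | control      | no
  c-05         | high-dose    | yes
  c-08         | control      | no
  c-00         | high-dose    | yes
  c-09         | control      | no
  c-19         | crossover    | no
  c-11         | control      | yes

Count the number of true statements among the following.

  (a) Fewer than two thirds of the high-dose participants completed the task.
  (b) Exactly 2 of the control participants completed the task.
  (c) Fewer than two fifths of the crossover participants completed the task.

(a) high-dose: |A| = 8, |A ∩ B| = 6; needs |A ∩ B| / |A| < 2/3 — false.
(b) control: |A| = 6, |A ∩ B| = 2; needs |A ∩ B| = 2 — true.
(c) crossover: |A| = 7, |A ∩ B| = 2; needs |A ∩ B| / |A| < 2/5 — true.

2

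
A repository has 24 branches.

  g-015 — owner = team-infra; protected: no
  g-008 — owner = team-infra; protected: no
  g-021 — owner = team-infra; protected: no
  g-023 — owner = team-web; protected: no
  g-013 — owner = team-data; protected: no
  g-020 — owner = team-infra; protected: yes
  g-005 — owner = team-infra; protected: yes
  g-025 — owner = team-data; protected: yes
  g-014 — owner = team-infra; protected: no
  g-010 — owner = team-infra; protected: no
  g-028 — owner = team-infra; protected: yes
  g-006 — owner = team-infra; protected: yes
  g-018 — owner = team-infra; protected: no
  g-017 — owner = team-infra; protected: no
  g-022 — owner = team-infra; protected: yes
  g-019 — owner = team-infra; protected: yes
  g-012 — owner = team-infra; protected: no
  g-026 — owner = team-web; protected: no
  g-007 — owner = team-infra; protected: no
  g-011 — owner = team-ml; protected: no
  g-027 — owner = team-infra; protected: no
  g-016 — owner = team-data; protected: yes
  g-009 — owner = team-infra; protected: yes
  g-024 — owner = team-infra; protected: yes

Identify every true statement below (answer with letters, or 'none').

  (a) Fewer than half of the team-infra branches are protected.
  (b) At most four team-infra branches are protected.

|A| = 18, |A ∩ B| = 8, |A ∖ B| = 10.
(a) |A ∩ B| < |A ∖ B|: holds.
(b) |A ∩ B| ≤ 4: fails.

(a)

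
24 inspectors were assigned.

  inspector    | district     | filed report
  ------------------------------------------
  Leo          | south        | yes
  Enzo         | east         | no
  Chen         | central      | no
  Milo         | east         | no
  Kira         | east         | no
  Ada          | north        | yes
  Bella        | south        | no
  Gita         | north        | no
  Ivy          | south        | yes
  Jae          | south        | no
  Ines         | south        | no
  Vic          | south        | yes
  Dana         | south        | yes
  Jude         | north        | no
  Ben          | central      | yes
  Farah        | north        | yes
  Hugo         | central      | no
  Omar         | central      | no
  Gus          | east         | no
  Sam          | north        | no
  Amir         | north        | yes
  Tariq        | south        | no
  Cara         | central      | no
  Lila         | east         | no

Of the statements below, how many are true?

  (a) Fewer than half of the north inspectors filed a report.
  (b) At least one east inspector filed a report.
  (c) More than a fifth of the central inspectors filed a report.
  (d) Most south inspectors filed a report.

(a) north: |A| = 6, |A ∩ B| = 3; needs |A ∩ B| < |A ∖ B| — false.
(b) east: |A| = 5, |A ∩ B| = 0; needs A ∩ B ≠ ∅ (|A ∩ B| ≥ 1) — false.
(c) central: |A| = 5, |A ∩ B| = 1; needs |A ∩ B| / |A| > 1/5 — false.
(d) south: |A| = 8, |A ∩ B| = 4; needs |A ∩ B| > |A ∖ B| — false.

0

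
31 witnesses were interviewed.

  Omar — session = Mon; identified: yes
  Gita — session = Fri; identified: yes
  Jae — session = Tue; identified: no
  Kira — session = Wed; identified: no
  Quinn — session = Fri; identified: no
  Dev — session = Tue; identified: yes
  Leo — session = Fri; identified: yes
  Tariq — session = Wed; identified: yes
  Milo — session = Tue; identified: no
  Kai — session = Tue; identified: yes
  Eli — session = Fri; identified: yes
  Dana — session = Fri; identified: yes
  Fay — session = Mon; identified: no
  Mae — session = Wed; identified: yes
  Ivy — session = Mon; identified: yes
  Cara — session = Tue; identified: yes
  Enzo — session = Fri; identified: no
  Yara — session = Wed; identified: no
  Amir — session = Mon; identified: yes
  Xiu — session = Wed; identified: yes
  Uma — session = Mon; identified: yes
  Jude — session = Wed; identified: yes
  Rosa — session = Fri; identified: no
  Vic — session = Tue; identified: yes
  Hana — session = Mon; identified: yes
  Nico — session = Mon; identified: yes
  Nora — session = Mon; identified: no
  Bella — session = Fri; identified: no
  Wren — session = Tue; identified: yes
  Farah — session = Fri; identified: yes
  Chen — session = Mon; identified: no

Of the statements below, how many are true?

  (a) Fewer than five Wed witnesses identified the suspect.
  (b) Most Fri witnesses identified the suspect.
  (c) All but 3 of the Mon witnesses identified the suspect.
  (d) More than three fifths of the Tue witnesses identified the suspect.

4

(a) Wed: |A| = 6, |A ∩ B| = 4; needs |A ∩ B| < 5 — true.
(b) Fri: |A| = 9, |A ∩ B| = 5; needs |A ∩ B| > |A ∖ B| — true.
(c) Mon: |A| = 9, |A ∩ B| = 6; needs |A ∖ B| = 3 — true.
(d) Tue: |A| = 7, |A ∩ B| = 5; needs |A ∩ B| / |A| > 3/5 — true.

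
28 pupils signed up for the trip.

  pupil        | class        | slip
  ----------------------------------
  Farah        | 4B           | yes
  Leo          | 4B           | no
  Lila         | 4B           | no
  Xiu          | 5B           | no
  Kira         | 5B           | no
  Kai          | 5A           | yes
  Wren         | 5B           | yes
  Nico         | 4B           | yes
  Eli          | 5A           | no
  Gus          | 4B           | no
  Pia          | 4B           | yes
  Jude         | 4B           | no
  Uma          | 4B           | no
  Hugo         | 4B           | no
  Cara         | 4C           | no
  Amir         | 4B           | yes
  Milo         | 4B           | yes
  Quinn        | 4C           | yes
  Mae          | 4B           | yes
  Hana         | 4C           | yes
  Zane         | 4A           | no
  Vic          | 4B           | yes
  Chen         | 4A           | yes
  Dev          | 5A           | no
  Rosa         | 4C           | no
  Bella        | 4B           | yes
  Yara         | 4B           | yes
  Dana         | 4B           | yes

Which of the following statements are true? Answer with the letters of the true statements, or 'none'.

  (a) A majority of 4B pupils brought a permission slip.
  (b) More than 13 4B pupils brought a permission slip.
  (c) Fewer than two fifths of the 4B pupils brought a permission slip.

|A| = 16, |A ∩ B| = 10, |A ∖ B| = 6.
(a) |A ∩ B| > |A ∖ B|: holds.
(b) |A ∩ B| > 13: fails.
(c) |A ∩ B| / |A| < 2/5: fails.

(a)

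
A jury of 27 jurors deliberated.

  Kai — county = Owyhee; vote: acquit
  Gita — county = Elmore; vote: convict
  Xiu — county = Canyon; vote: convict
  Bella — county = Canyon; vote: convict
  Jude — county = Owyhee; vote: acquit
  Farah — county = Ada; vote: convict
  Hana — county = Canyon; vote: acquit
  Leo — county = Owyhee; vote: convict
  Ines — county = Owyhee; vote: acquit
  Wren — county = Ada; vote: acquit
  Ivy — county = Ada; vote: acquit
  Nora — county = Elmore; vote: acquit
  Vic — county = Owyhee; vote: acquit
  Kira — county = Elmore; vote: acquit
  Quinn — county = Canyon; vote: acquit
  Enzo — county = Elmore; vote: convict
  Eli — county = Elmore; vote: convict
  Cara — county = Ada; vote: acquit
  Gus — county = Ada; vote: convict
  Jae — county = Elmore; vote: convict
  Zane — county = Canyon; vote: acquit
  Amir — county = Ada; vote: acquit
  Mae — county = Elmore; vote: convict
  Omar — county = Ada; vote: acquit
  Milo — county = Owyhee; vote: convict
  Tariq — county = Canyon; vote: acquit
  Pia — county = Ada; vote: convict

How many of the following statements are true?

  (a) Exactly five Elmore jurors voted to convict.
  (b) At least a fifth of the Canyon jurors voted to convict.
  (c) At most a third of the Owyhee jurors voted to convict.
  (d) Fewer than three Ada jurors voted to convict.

3

(a) Elmore: |A| = 7, |A ∩ B| = 5; needs |A ∩ B| = 5 — true.
(b) Canyon: |A| = 6, |A ∩ B| = 2; needs |A ∩ B| / |A| ≥ 1/5 — true.
(c) Owyhee: |A| = 6, |A ∩ B| = 2; needs |A ∩ B| / |A| ≤ 1/3 — true.
(d) Ada: |A| = 8, |A ∩ B| = 3; needs |A ∩ B| < 3 — false.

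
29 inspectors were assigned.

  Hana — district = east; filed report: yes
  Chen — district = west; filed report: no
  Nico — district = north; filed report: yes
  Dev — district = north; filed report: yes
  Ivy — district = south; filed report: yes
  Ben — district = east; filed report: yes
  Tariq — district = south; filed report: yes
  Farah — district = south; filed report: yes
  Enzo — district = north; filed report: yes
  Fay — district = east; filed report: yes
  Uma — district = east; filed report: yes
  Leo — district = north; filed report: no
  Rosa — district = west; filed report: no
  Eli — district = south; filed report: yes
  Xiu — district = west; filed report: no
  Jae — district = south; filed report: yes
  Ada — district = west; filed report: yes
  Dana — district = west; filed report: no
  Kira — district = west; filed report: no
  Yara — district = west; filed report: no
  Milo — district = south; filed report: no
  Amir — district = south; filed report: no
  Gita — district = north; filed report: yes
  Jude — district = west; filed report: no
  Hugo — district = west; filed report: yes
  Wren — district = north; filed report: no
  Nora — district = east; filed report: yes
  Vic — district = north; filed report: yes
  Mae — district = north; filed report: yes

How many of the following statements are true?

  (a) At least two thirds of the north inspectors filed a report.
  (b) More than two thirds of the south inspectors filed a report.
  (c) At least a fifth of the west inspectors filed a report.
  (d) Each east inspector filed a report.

4

(a) north: |A| = 8, |A ∩ B| = 6; needs |A ∩ B| / |A| ≥ 2/3 — true.
(b) south: |A| = 7, |A ∩ B| = 5; needs |A ∩ B| / |A| > 2/3 — true.
(c) west: |A| = 9, |A ∩ B| = 2; needs |A ∩ B| / |A| ≥ 1/5 — true.
(d) east: |A| = 5, |A ∩ B| = 5; needs A ⊆ B, i.e. every element of A is in B (|A ∖ B| = 0) — true.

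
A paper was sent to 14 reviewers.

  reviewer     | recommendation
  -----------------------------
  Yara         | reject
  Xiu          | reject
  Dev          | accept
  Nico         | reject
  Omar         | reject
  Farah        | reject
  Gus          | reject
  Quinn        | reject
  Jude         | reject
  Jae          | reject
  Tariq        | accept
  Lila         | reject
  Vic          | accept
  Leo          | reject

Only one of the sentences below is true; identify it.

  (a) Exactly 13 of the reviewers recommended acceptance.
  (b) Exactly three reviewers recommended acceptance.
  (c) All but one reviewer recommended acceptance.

|A| = 14, |A ∩ B| = 3, |A ∖ B| = 11.
(a) requires |A ∩ B| = 13: false.
(b) requires |A ∩ B| = 3: true.
(c) requires |A ∖ B| = 1: false.

(b)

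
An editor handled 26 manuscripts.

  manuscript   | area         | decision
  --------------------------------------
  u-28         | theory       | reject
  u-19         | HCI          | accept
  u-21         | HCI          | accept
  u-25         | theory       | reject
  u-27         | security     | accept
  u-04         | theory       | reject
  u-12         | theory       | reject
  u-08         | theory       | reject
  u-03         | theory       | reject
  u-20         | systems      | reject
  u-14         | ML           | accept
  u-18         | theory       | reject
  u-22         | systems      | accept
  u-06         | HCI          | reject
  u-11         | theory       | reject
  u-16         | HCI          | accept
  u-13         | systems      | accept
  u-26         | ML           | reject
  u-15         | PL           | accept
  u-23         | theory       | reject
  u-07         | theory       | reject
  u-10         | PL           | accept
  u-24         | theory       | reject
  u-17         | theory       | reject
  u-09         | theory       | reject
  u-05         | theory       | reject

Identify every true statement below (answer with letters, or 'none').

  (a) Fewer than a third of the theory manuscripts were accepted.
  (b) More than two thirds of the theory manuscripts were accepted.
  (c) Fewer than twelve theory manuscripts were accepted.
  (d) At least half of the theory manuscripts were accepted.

(a), (c)

|A| = 14, |A ∩ B| = 0, |A ∖ B| = 14.
(a) |A ∩ B| / |A| < 1/3: holds.
(b) |A ∩ B| / |A| > 2/3: fails.
(c) |A ∩ B| < 12: holds.
(d) |A ∩ B| ≥ |A ∖ B|: fails.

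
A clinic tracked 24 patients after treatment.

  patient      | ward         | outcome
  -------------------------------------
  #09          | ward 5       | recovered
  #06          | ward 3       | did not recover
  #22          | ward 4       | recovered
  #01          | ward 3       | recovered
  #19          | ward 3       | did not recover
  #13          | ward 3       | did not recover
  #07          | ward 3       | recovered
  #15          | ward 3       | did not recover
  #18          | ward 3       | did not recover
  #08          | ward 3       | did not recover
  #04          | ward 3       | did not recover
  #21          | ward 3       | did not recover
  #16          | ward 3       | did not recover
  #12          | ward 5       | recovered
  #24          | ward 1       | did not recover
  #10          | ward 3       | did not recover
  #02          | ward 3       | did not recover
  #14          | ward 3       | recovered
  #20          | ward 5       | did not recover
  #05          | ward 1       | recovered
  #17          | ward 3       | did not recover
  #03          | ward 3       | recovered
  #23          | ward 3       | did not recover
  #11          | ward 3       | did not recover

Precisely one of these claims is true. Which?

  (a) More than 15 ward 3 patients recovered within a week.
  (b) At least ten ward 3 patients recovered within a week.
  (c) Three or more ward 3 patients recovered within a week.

(c)

|A| = 18, |A ∩ B| = 4, |A ∖ B| = 14.
(a) requires |A ∩ B| > 15: false.
(b) requires |A ∩ B| ≥ 10: false.
(c) requires |A ∩ B| ≥ 3: true.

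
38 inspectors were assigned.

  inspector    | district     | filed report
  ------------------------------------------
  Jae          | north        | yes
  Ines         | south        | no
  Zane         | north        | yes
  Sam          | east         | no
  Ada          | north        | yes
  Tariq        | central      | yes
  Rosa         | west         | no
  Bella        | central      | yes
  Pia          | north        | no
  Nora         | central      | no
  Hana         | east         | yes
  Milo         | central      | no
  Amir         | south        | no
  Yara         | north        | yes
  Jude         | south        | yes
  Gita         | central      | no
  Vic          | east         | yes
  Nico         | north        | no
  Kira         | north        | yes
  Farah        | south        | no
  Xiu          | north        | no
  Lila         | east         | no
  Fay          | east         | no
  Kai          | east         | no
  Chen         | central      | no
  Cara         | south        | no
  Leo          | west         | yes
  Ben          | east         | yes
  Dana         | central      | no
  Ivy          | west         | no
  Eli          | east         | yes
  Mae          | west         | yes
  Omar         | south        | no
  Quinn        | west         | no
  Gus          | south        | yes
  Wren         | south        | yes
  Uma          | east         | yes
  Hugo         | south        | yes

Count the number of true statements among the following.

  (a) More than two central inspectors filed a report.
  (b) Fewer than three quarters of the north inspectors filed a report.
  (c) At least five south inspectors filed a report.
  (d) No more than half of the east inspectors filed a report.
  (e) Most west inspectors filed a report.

1

(a) central: |A| = 7, |A ∩ B| = 2; needs |A ∩ B| > 2 — false.
(b) north: |A| = 8, |A ∩ B| = 5; needs |A ∩ B| / |A| < 3/4 — true.
(c) south: |A| = 9, |A ∩ B| = 4; needs |A ∩ B| ≥ 5 — false.
(d) east: |A| = 9, |A ∩ B| = 5; needs |A ∩ B| ≤ |A ∖ B| — false.
(e) west: |A| = 5, |A ∩ B| = 2; needs |A ∩ B| > |A ∖ B| — false.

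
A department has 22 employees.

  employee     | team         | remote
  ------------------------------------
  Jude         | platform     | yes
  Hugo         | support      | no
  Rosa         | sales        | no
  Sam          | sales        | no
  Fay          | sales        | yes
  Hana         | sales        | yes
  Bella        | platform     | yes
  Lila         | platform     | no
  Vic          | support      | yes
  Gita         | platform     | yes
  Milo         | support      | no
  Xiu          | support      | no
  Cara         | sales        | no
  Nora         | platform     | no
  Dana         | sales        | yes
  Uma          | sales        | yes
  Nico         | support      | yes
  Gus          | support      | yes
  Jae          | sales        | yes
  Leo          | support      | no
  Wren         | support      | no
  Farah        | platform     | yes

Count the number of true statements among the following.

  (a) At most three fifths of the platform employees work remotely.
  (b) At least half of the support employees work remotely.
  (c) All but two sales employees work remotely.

0

(a) platform: |A| = 6, |A ∩ B| = 4; needs |A ∩ B| / |A| ≤ 3/5 — false.
(b) support: |A| = 8, |A ∩ B| = 3; needs |A ∩ B| ≥ |A ∖ B| — false.
(c) sales: |A| = 8, |A ∩ B| = 5; needs |A ∖ B| = 2 — false.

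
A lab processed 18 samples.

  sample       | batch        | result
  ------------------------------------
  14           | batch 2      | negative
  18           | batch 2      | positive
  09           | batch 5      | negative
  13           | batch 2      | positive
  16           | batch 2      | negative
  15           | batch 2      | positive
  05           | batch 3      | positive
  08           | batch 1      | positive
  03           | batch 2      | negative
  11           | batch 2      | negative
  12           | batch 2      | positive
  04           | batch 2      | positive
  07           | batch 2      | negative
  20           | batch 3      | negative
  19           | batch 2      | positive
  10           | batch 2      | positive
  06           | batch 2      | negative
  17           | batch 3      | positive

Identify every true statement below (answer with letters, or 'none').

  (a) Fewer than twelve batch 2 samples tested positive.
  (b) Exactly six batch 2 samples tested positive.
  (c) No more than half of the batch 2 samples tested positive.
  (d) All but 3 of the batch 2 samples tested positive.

(a)

|A| = 13, |A ∩ B| = 7, |A ∖ B| = 6.
(a) |A ∩ B| < 12: holds.
(b) |A ∩ B| = 6: fails.
(c) |A ∩ B| ≤ |A ∖ B|: fails.
(d) |A ∖ B| = 3: fails.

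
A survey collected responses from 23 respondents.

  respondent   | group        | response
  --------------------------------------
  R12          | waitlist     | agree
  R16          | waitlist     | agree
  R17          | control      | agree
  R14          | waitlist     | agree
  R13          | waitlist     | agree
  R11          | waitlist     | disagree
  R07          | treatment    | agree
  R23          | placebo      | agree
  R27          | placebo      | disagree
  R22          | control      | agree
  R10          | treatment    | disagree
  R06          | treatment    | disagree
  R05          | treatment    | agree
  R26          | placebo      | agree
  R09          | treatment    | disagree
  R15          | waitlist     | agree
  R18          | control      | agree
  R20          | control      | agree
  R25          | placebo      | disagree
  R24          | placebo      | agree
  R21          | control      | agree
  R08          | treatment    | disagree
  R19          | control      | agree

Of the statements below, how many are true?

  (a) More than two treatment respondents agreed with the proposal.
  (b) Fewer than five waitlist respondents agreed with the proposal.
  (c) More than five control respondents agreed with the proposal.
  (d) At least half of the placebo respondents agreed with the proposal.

2

(a) treatment: |A| = 6, |A ∩ B| = 2; needs |A ∩ B| > 2 — false.
(b) waitlist: |A| = 6, |A ∩ B| = 5; needs |A ∩ B| < 5 — false.
(c) control: |A| = 6, |A ∩ B| = 6; needs |A ∩ B| > 5 — true.
(d) placebo: |A| = 5, |A ∩ B| = 3; needs |A ∩ B| ≥ |A ∖ B| — true.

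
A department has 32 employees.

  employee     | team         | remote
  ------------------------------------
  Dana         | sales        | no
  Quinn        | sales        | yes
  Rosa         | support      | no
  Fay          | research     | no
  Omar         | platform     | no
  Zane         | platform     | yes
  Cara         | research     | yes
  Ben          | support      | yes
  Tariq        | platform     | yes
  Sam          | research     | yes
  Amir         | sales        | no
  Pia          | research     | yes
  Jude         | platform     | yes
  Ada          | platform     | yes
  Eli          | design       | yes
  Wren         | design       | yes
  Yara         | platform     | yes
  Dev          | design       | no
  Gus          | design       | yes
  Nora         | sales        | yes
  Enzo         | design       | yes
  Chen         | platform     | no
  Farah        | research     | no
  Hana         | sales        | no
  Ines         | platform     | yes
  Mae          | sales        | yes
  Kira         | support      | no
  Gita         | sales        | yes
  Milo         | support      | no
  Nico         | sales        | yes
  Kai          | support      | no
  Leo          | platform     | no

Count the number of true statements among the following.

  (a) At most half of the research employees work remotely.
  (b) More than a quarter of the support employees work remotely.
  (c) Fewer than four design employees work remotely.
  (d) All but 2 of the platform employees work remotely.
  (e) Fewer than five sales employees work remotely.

0

(a) research: |A| = 5, |A ∩ B| = 3; needs |A ∩ B| ≤ |A ∖ B| — false.
(b) support: |A| = 5, |A ∩ B| = 1; needs |A ∩ B| / |A| > 1/4 — false.
(c) design: |A| = 5, |A ∩ B| = 4; needs |A ∩ B| < 4 — false.
(d) platform: |A| = 9, |A ∩ B| = 6; needs |A ∖ B| = 2 — false.
(e) sales: |A| = 8, |A ∩ B| = 5; needs |A ∩ B| < 5 — false.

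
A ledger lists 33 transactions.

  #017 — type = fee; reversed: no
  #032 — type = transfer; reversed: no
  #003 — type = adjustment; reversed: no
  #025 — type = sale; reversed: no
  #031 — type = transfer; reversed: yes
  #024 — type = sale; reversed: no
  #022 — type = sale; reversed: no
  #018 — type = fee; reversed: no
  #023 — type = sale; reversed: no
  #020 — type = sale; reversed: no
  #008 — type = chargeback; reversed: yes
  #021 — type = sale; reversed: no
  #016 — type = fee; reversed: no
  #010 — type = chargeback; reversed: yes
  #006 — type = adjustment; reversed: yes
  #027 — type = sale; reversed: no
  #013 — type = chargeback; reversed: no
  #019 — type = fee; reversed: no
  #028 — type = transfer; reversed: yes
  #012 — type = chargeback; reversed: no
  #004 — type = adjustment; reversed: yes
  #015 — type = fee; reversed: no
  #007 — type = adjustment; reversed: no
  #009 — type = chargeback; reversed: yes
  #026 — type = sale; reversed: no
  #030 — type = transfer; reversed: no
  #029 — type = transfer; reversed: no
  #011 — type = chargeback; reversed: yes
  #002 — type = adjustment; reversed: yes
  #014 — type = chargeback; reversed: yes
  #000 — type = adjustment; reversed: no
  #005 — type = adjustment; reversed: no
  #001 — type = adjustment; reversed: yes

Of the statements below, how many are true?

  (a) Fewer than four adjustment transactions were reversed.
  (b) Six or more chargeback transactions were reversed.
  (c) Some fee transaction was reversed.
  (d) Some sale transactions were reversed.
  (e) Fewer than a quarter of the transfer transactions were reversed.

(a) adjustment: |A| = 8, |A ∩ B| = 4; needs |A ∩ B| < 4 — false.
(b) chargeback: |A| = 7, |A ∩ B| = 5; needs |A ∩ B| ≥ 6 — false.
(c) fee: |A| = 5, |A ∩ B| = 0; needs A ∩ B ≠ ∅ (|A ∩ B| ≥ 1) — false.
(d) sale: |A| = 8, |A ∩ B| = 0; needs A ∩ B ≠ ∅ (|A ∩ B| ≥ 1) — false.
(e) transfer: |A| = 5, |A ∩ B| = 2; needs |A ∩ B| / |A| < 1/4 — false.

0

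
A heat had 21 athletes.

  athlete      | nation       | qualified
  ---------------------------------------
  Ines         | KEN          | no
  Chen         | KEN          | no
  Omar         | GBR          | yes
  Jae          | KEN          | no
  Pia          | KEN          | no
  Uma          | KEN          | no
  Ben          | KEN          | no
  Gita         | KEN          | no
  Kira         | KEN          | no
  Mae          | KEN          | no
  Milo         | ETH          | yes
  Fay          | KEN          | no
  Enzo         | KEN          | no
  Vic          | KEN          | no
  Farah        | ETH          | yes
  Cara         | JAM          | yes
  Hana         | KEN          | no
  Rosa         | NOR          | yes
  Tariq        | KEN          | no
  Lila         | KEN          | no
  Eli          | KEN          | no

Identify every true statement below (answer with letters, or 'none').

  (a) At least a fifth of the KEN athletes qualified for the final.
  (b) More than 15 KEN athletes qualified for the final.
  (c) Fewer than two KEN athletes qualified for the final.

(c)

|A| = 16, |A ∩ B| = 0, |A ∖ B| = 16.
(a) |A ∩ B| / |A| ≥ 1/5: fails.
(b) |A ∩ B| > 15: fails.
(c) |A ∩ B| < 2: holds.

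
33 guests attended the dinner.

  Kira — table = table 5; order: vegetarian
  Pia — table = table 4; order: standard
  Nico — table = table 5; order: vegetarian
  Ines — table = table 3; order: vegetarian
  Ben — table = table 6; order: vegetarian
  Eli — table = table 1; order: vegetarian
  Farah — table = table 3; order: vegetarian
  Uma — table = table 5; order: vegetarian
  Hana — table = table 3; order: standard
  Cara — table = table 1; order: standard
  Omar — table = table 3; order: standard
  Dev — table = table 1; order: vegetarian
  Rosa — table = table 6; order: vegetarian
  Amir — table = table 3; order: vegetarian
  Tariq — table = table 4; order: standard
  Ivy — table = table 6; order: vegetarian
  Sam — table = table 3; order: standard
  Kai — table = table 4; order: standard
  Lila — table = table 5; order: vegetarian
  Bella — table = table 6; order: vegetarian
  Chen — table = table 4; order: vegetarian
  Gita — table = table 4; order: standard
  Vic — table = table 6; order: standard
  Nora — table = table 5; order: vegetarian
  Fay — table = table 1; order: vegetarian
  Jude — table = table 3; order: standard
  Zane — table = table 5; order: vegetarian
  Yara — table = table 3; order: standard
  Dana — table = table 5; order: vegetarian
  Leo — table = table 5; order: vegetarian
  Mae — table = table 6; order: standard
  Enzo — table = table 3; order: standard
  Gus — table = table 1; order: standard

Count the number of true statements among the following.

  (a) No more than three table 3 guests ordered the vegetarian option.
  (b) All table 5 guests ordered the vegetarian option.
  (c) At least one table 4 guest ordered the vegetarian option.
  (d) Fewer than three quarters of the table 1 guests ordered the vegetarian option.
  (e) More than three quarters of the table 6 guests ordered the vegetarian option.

(a) table 3: |A| = 9, |A ∩ B| = 3; needs |A ∩ B| ≤ 3 — true.
(b) table 5: |A| = 8, |A ∩ B| = 8; needs A ⊆ B, i.e. every element of A is in B (|A ∖ B| = 0) — true.
(c) table 4: |A| = 5, |A ∩ B| = 1; needs A ∩ B ≠ ∅ (|A ∩ B| ≥ 1) — true.
(d) table 1: |A| = 5, |A ∩ B| = 3; needs |A ∩ B| / |A| < 3/4 — true.
(e) table 6: |A| = 6, |A ∩ B| = 4; needs |A ∩ B| / |A| > 3/4 — false.

4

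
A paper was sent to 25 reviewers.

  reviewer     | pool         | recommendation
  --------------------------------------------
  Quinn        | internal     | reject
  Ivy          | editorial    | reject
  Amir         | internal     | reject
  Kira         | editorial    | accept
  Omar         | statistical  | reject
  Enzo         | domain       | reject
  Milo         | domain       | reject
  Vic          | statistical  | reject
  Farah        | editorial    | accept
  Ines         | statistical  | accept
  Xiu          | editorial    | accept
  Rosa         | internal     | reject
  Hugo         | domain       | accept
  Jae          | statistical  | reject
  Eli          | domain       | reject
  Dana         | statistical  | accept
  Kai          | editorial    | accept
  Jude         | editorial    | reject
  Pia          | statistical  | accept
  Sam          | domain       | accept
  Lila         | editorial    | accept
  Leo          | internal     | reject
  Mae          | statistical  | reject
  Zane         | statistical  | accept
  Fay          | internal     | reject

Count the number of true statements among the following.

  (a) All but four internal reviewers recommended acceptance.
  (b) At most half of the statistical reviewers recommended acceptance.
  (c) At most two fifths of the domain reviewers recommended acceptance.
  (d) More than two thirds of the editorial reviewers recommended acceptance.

3

(a) internal: |A| = 5, |A ∩ B| = 0; needs |A ∖ B| = 4 — false.
(b) statistical: |A| = 8, |A ∩ B| = 4; needs |A ∩ B| ≤ |A ∖ B| — true.
(c) domain: |A| = 5, |A ∩ B| = 2; needs |A ∩ B| / |A| ≤ 2/5 — true.
(d) editorial: |A| = 7, |A ∩ B| = 5; needs |A ∩ B| / |A| > 2/3 — true.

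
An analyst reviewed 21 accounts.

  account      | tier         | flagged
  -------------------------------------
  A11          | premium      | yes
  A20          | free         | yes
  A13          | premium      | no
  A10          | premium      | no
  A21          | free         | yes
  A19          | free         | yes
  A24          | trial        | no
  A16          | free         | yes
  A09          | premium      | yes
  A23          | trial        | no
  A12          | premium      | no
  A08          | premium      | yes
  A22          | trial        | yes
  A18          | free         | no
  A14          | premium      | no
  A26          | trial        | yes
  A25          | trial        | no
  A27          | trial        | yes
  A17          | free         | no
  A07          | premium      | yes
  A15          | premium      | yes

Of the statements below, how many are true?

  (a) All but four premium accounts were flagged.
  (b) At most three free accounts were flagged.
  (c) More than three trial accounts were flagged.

1

(a) premium: |A| = 9, |A ∩ B| = 5; needs |A ∖ B| = 4 — true.
(b) free: |A| = 6, |A ∩ B| = 4; needs |A ∩ B| ≤ 3 — false.
(c) trial: |A| = 6, |A ∩ B| = 3; needs |A ∩ B| > 3 — false.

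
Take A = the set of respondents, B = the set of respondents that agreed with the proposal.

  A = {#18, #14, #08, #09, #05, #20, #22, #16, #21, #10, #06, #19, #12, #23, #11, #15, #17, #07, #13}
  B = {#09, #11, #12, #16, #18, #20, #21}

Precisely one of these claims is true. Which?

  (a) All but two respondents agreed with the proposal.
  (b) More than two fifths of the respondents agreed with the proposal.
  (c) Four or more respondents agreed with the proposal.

|A| = 19, |A ∩ B| = 7, |A ∖ B| = 12.
(a) requires |A ∖ B| = 2: false.
(b) requires |A ∩ B| / |A| > 2/5: false.
(c) requires |A ∩ B| ≥ 4: true.

(c)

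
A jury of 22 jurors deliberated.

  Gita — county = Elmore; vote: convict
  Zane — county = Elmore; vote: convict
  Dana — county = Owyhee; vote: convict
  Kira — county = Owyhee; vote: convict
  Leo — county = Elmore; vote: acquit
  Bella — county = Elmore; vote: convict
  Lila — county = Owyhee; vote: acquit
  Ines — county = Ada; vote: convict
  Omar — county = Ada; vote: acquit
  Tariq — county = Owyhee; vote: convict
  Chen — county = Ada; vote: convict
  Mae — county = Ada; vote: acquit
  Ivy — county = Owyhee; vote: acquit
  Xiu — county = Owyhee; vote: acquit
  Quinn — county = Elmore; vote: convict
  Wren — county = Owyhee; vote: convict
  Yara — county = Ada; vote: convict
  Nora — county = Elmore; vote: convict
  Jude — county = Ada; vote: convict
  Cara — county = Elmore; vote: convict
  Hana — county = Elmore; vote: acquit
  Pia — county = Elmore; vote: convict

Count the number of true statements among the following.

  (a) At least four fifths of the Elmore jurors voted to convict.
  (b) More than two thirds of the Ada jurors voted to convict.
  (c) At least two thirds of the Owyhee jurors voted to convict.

(a) Elmore: |A| = 9, |A ∩ B| = 7; needs |A ∩ B| / |A| ≥ 4/5 — false.
(b) Ada: |A| = 6, |A ∩ B| = 4; needs |A ∩ B| / |A| > 2/3 — false.
(c) Owyhee: |A| = 7, |A ∩ B| = 4; needs |A ∩ B| / |A| ≥ 2/3 — false.

0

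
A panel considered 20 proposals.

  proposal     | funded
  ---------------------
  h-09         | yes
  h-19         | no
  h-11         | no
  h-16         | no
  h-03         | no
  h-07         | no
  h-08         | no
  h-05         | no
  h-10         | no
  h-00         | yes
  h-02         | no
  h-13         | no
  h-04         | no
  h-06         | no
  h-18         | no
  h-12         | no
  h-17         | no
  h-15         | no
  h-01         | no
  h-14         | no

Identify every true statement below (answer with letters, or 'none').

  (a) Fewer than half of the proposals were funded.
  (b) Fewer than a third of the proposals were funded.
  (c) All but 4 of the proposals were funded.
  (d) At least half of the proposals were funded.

|A| = 20, |A ∩ B| = 2, |A ∖ B| = 18.
(a) |A ∩ B| < |A ∖ B|: holds.
(b) |A ∩ B| / |A| < 1/3: holds.
(c) |A ∖ B| = 4: fails.
(d) |A ∩ B| ≥ |A ∖ B|: fails.

(a), (b)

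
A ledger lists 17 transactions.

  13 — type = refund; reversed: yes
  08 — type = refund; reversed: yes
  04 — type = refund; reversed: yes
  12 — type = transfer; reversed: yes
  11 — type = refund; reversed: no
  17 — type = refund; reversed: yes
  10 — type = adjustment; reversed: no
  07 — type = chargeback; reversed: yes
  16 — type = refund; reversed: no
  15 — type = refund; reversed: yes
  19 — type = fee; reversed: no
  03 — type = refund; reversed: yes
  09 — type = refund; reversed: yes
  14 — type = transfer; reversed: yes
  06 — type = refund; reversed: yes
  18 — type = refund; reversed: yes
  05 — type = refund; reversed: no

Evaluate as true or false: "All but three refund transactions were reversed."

'All but three refund transactions were reversed' holds iff |A ∖ B| = 3.
A (the restrictor) = {13, 08, 04, 11, 17, 16, 15, 03, 09, 06, 18, 05}, |A| = 12.
A ∖ B = {11, 16, 05}, so |A ∖ B| = 3.
|A ∖ B| = 3, so the statement is true.

True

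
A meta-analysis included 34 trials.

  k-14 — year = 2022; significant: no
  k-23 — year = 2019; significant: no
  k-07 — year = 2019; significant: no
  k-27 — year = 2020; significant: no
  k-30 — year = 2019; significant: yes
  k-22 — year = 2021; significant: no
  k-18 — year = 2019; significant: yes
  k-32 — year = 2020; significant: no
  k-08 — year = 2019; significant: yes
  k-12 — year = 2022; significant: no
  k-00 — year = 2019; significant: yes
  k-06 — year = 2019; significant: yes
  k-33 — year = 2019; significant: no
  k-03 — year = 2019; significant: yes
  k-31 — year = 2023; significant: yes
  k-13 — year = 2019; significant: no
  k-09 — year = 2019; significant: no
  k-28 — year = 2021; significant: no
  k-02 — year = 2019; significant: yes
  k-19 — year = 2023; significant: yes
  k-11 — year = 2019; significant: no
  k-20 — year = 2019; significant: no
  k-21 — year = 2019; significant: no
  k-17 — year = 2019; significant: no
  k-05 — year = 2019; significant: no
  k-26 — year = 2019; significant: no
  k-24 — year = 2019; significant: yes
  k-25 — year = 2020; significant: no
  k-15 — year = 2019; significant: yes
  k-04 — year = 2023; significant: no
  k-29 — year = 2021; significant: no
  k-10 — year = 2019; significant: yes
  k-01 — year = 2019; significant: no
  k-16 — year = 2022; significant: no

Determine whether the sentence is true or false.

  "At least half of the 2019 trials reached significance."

The determiner here denotes the relation: |A ∩ B| ≥ |A ∖ B|.
|A| = 22, |A ∩ B| = 10, |A ∖ B| = 12.
10 < 12, so the statement is false.

False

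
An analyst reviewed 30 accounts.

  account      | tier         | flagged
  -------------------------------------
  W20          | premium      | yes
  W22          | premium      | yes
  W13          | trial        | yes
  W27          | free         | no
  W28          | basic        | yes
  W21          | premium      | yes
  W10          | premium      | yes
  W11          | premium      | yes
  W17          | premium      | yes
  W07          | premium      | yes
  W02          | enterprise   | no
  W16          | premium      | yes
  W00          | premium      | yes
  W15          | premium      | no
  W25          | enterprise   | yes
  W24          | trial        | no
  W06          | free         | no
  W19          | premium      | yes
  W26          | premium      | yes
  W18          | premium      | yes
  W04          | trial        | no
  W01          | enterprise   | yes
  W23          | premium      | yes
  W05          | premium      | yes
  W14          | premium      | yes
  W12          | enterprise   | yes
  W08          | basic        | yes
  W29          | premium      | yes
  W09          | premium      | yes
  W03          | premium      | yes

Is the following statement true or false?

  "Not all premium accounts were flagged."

The determiner here denotes the relation: A ⊄ B (|A ∖ B| ≥ 1).
|A| = 19, |A ∩ B| = 18, |A ∖ B| = 1.
So the statement is true.

True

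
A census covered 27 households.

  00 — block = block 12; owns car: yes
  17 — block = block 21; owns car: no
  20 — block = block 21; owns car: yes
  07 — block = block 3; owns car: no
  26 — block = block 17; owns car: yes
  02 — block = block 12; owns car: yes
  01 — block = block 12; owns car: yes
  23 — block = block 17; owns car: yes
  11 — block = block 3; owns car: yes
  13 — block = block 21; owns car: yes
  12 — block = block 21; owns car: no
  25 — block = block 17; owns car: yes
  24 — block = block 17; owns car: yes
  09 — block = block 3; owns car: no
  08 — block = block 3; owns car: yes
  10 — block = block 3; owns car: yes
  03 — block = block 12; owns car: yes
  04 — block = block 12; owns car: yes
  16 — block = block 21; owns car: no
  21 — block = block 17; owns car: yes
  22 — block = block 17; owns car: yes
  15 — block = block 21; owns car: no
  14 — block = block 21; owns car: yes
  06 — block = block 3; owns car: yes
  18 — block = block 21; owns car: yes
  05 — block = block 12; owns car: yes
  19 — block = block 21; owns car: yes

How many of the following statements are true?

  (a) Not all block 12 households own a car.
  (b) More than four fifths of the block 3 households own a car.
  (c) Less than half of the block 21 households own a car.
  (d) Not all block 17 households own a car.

0

(a) block 12: |A| = 6, |A ∩ B| = 6; needs A ⊄ B (|A ∖ B| ≥ 1) — false.
(b) block 3: |A| = 6, |A ∩ B| = 4; needs |A ∩ B| / |A| > 4/5 — false.
(c) block 21: |A| = 9, |A ∩ B| = 5; needs |A ∩ B| < |A ∖ B| — false.
(d) block 17: |A| = 6, |A ∩ B| = 6; needs A ⊄ B (|A ∖ B| ≥ 1) — false.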